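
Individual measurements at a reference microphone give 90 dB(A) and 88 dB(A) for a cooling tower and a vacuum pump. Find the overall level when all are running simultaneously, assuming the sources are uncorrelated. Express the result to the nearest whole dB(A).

For uncorrelated sources the intensities add, so convert each level to linear form, sum, and take 10·log₁₀ of the total.
Σ 10^(L/10) = 10^(90/10) + 10^(88/10) = 1.631e+09.
L_total = 10·log₁₀(1.631e+09) = 92.12 dB(A).

92 dB(A)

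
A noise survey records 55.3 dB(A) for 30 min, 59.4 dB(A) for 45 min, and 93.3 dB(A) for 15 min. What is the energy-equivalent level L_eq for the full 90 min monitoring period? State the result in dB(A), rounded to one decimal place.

85.5 dB(A)

The energy average is taken in the linear domain: L_eq = 10·log₁₀[(Σ tᵢ·10^(Lᵢ/10))/T], T = 90 min.
Σ tᵢ·10^(Lᵢ/10) = 30·10^(55.3/10) + 45·10^(59.4/10) + 15·10^(93.3/10) = 3.212e+10.
L_eq = 10·log₁₀(3.212e+10/90) = 85.53 dB(A).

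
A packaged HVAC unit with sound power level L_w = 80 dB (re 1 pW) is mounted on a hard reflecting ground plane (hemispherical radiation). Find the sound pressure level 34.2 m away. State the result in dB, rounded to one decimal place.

The power spreads over a hemisphere of area 2π·r², so L_p = L_w − 10·log₁₀(2π·r²).
2π·r² = 7349 m², 10·log₁₀ of that is 38.662 dB.
L_p = 80 − 38.662 = 41.34 dB.

41.3 dB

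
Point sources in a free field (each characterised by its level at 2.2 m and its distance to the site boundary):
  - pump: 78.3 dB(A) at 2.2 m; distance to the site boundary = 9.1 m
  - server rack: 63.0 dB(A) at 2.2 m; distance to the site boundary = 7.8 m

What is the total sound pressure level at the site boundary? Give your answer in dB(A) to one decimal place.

Apply inverse-square spreading to bring every level to the receiver, then sum 10^(L/10).
pump: 78.3 − 20·log₁₀(9.1/2.2) = 78.3 − 12.33 = 65.97 dB(A).
server rack: 63.0 − 20·log₁₀(7.8/2.2) = 63.0 − 10.99 = 52.01 dB(A).
Σ 10^(L/10) = 4.110e+06 → L_total = 10·log₁₀(4.110e+06) = 66.14 dB(A).

66.1 dB(A)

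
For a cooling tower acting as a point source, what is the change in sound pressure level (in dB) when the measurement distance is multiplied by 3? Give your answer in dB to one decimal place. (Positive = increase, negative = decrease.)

-9.5 dB

Point-source spreading: ΔL = −20·log₁₀(r₂/r₁).
ΔL = −20·log₁₀(3) = -9.54 dB.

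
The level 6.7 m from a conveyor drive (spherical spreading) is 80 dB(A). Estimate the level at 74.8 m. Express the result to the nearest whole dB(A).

Point-source attenuation: ΔL = 20·log₁₀(r₂/r₁) = 20·log₁₀(74.8/6.7) = 20.957 dB.
L₂ = 80 − 20·log₁₀(74.8/6.7) = 80 − 20.957 = 59.04 dB(A).

59 dB(A)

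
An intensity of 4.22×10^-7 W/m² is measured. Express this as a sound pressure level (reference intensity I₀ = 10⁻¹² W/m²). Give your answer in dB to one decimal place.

56.3 dB

I/I₀ = 4.22×10^-7/10⁻¹² = 4.22×10^5, and L = 10·log₁₀(I/I₀).
L = 10·(0.6253 + 5) = 56.25 dB.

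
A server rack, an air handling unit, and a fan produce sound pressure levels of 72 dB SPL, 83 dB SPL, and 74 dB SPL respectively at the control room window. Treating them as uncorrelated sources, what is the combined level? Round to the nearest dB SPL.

84 dB SPL

For uncorrelated sources the intensities add, so convert each level to linear form, sum, and take 10·log₁₀ of the total.
Σ 10^(L/10) = 10^(72/10) + 10^(83/10) + 10^(74/10) = 2.405e+08.
L_total = 10·log₁₀(2.405e+08) = 83.81 dB SPL.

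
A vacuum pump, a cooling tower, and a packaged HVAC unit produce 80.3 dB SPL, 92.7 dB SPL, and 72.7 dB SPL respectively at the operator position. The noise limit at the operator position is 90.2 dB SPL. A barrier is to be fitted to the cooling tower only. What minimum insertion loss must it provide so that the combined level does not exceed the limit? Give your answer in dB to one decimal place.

3.1 dB

Fixed contribution from the other sources: Σ 10^(L/10) = 10^(80.3/10) + 10^(72.7/10) = 1.258e+08 (81.00 dB SPL).
To meet 90.2 dB SPL overall, the treated cooling tower may contribute at most 10^(90.2/10) − 1.258e+08 = 9.214e+08, i.e. 89.64 dB SPL.
Required insertion loss = 92.7 − 89.64 = 3.06 dB.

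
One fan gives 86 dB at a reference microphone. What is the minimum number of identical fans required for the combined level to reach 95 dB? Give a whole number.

8

Need L₁ + 10·log₁₀ N ≥ 95, i.e. log₁₀ N ≥ 0.90.
N ≥ 10^(9.0/10) = 7.943, so N = 8.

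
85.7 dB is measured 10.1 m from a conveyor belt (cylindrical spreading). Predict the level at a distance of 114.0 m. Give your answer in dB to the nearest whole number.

Cylindrical spreading from a line source gives a 10·log₁₀(r₂/r₁) drop.
L₂ = 85.7 − 10·log₁₀(114.0/10.1) = 85.7 − 10.526 = 75.17 dB.

75 dB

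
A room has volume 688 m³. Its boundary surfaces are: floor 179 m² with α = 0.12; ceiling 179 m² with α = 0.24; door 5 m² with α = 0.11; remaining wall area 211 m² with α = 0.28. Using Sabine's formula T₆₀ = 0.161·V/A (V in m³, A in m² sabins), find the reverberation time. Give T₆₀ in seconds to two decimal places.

Total absorption A = 179·0.12 + 179·0.24 + 5·0.11 + 211·0.28 = 124.07 m² sabins.
T₆₀ = 0.161 × 688 / 124.07 = 0.893 s.

0.89 s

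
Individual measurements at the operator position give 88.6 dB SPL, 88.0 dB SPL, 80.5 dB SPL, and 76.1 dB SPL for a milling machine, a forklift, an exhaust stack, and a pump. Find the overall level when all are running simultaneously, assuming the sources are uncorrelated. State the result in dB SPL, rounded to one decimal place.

Incoherent sources combine by intensity addition: L_total = 10·log₁₀(Σ 10^(L_i/10)).
Σ 10^(L/10) = 10^(88.6/10) + 10^(88.0/10) + 10^(80.5/10) + 10^(76.1/10) = 1.508e+09.
L_total = 10·log₁₀(1.508e+09) = 91.78 dB SPL.

91.8 dB SPL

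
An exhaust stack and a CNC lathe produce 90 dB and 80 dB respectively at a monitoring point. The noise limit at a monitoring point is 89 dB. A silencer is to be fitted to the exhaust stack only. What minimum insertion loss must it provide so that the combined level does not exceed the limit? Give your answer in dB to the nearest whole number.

Fixed contribution from the other source: Σ 10^(L/10) = 10^(80/10) = 1.000e+08 (80.00 dB).
To meet 89 dB overall, the treated exhaust stack may contribute at most 10^(89/10) − 1.000e+08 = 6.943e+08, i.e. 88.42 dB.
So the exhaust stack must be reduced from 90 to 88.42 dB: IL = 1.58 dB.

2 dB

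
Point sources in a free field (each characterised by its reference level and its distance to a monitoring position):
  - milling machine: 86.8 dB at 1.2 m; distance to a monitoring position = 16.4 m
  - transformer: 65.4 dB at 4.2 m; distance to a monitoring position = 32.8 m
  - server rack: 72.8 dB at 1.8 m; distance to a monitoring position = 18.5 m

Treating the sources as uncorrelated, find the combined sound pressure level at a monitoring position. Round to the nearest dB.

Apply inverse-square spreading to bring every level to the receiver, then sum 10^(L/10).
milling machine: 86.8 − 20·log₁₀(16.4/1.2) = 86.8 − 22.71 = 64.09 dB.
transformer: 65.4 − 20·log₁₀(32.8/4.2) = 65.4 − 17.85 = 47.55 dB.
server rack: 72.8 − 20·log₁₀(18.5/1.8) = 72.8 − 20.24 = 52.56 dB.
Σ 10^(L/10) = 2.800e+06 → L_total = 10·log₁₀(2.800e+06) = 64.47 dB.

64 dB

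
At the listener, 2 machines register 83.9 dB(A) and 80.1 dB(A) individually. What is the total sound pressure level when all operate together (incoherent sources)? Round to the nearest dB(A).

85 dB(A)

For uncorrelated sources the intensities add, so convert each level to linear form, sum, and take 10·log₁₀ of the total.
Σ 10^(L/10) = 10^(83.9/10) + 10^(80.1/10) = 3.478e+08.
L_total = 10·log₁₀(3.478e+08) = 85.41 dB(A).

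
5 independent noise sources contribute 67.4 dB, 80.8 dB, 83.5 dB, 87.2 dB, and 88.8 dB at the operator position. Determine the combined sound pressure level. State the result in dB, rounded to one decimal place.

92.1 dB

For uncorrelated sources the intensities add, so convert each level to linear form, sum, and take 10·log₁₀ of the total.
Σ 10^(L/10) = 10^(67.4/10) + 10^(80.8/10) + 10^(83.5/10) + 10^(87.2/10) + 10^(88.8/10) = 1.633e+09.
L_total = 10·log₁₀(1.633e+09) = 92.13 dB.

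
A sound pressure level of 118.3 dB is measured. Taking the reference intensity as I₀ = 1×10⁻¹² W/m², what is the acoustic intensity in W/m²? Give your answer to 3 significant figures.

L = 10·log₁₀(I/I₀) ⇒ I = I₀·10^(L/10) = 10⁻¹² × 10^11.83.

0.676 W/m²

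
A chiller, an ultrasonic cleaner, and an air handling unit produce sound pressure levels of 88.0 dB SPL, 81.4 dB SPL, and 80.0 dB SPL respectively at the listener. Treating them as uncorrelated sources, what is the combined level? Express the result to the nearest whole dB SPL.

For uncorrelated sources the intensities add, so convert each level to linear form, sum, and take 10·log₁₀ of the total.
Σ 10^(L/10) = 10^(88.0/10) + 10^(81.4/10) + 10^(80.0/10) = 8.690e+08.
L_total = 10·log₁₀(8.690e+08) = 89.39 dB SPL.

89 dB SPL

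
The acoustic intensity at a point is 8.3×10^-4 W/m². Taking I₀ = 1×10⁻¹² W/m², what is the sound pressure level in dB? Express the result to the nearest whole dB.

89 dB

Dividing by I₀ shifts the exponent by 12: I/I₀ = 8.3×10^8.
L = 10·(0.9191 + 8) = 89.19 dB.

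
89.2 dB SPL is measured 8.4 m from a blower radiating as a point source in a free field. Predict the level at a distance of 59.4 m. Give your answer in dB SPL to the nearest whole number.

Point-source attenuation: ΔL = 20·log₁₀(r₂/r₁) = 20·log₁₀(59.4/8.4) = 16.990 dB.
L₂ = 89.2 − 20·log₁₀(59.4/8.4) = 89.2 − 16.990 = 72.21 dB SPL.

72 dB SPL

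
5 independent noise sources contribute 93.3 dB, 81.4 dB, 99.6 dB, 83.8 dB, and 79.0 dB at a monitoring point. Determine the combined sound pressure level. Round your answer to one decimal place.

100.7 dB

Incoherent sources combine by intensity addition: L_total = 10·log₁₀(Σ 10^(L_i/10)).
Σ 10^(L/10) = 10^(93.3/10) + 10^(81.4/10) + 10^(99.6/10) + 10^(83.8/10) + 10^(79.0/10) = 1.172e+10.
L_total = 10·log₁₀(1.172e+10) = 100.69 dB.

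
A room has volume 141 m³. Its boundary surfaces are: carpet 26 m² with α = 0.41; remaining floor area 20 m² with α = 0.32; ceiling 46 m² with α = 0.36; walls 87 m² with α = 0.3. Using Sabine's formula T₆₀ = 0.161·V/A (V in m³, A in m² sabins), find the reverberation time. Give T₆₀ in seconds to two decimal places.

A = Σ Sᵢαᵢ = 26·0.41 + 20·0.32 + 46·0.36 + 87·0.3 = 59.72 m².
T₆₀ = 0.161 × 141 / 59.72 = 0.380 s.

0.38 s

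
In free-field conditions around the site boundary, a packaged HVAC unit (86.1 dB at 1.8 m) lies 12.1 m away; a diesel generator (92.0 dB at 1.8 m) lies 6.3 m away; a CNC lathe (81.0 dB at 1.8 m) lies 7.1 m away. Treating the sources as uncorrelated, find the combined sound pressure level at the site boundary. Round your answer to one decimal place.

81.7 dB

Apply inverse-square spreading to bring every level to the receiver, then sum 10^(L/10).
packaged HVAC unit: 86.1 − 20·log₁₀(12.1/1.8) = 86.1 − 16.55 = 69.55 dB.
diesel generator: 92.0 − 20·log₁₀(6.3/1.8) = 92.0 − 10.88 = 81.12 dB.
CNC lathe: 81.0 − 20·log₁₀(7.1/1.8) = 81.0 − 11.92 = 69.08 dB.
Σ 10^(L/10) = 1.465e+08 → L_total = 10·log₁₀(1.465e+08) = 81.66 dB.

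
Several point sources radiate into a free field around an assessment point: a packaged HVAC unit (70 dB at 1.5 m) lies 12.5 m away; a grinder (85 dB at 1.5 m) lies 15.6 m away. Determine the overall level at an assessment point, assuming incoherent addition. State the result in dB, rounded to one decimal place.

64.9 dB

Apply inverse-square spreading to bring every level to the receiver, then sum 10^(L/10).
packaged HVAC unit: 70 − 20·log₁₀(12.5/1.5) = 70 − 18.42 = 51.58 dB.
grinder: 85 − 20·log₁₀(15.6/1.5) = 85 − 20.34 = 64.66 dB.
Σ 10^(L/10) = 3.068e+06 → L_total = 10·log₁₀(3.068e+06) = 64.87 dB.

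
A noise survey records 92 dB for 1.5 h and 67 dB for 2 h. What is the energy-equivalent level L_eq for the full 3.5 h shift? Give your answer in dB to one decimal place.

L_eq = 10·log₁₀[(1/T)·Σ tᵢ·10^(Lᵢ/10)] with T = 3.5 h.
Σ tᵢ·10^(Lᵢ/10) = 1.5·10^(92/10) + 2·10^(67/10) = 2.387e+09.
L_eq = 10·log₁₀(2.387e+09/3.5) = 88.34 dB.

88.3 dB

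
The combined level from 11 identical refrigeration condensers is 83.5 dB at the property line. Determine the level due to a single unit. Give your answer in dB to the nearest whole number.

73 dB

Dividing the total intensity by 11 lowers the level by 10·log₁₀ 11 = 10.414 dB: L₁ = 83.5 − 10.414.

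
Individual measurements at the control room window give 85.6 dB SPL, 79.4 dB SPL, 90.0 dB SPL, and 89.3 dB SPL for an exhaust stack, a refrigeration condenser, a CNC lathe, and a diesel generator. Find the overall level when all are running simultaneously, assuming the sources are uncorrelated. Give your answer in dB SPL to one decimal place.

Incoherent sources combine by intensity addition: L_total = 10·log₁₀(Σ 10^(L_i/10)).
Σ 10^(L/10) = 10^(85.6/10) + 10^(79.4/10) + 10^(90.0/10) + 10^(89.3/10) = 2.301e+09.
L_total = 10·log₁₀(2.301e+09) = 93.62 dB SPL.

93.6 dB SPL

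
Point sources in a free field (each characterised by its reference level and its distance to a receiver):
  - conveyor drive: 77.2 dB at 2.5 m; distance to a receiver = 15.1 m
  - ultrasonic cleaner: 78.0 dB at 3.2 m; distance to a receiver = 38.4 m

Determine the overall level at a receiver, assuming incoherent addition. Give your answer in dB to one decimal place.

Propagate each source to the receiver with L = L_ref − 20·log₁₀(r/r_ref), then add intensities.
conveyor drive: 77.2 − 20·log₁₀(15.1/2.5) = 77.2 − 15.62 = 61.58 dB.
ultrasonic cleaner: 78.0 − 20·log₁₀(38.4/3.2) = 78.0 − 21.58 = 56.42 dB.
Σ 10^(L/10) = 1.877e+06 → L_total = 10·log₁₀(1.877e+06) = 62.73 dB.

62.7 dB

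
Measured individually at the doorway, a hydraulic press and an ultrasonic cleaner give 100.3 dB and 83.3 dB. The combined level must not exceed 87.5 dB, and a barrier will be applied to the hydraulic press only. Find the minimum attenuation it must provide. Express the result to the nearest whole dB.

The untreated sources together contribute 10^(83.3/10) = 2.138e+08, i.e. 83.30 dB.
The limit corresponds to 10^(87.5/10) = 5.623e+08; subtracting the fixed part leaves 3.485e+08 for the hydraulic press, i.e. 85.42 dB.
So the hydraulic press must be reduced from 100.3 to 85.42 dB: IL = 14.88 dB.

15 dB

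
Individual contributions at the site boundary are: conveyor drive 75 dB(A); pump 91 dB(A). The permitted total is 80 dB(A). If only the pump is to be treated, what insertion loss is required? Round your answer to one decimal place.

The untreated sources together contribute 10^(75/10) = 3.162e+07, i.e. 75.00 dB(A).
To meet 80 dB(A) overall, the treated pump may contribute at most 10^(80/10) − 3.162e+07 = 6.838e+07, i.e. 78.35 dB(A).
So the pump must be reduced from 91 to 78.35 dB(A): IL = 12.65 dB.

12.7 dB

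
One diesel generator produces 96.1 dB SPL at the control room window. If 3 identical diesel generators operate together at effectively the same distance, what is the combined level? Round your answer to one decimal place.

N identical incoherent sources raise the level by 10·log₁₀ N.
L_total = 96.1 + 10·log₁₀(3) = 96.1 + 4.771 = 100.87 dB SPL.

100.9 dB SPL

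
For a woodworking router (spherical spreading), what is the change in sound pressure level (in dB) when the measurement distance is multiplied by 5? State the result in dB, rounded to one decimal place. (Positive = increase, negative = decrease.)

Point-source spreading: ΔL = −20·log₁₀(r₂/r₁).
ΔL = −20·log₁₀(5) = -13.98 dB.

-14.0 dB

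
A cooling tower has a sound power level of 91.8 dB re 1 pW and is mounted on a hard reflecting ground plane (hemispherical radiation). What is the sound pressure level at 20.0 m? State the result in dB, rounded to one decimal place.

57.8 dB

Free-field hemispherical radiation: L_p = L_w − 10·log₁₀(2π·r²), r = 20.0 m.
2π·r² = 2513 m², 10·log₁₀ of that is 34.002 dB.
L_p = 91.8 − 34.002 = 57.80 dB.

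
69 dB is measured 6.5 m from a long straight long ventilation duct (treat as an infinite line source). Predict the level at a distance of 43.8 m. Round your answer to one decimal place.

60.7 dB

For a line source, L₂ = L₁ − 10·log₁₀(r₂/r₁).
L₂ = 69 − 10·log₁₀(43.8/6.5) = 69 − 8.286 = 60.71 dB.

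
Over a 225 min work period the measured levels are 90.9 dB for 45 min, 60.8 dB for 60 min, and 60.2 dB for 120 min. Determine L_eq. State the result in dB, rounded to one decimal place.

83.9 dB

L_eq = 10·log₁₀[(1/T)·Σ tᵢ·10^(Lᵢ/10)] with T = 225 min.
Σ tᵢ·10^(Lᵢ/10) = 45·10^(90.9/10) + 60·10^(60.8/10) + 120·10^(60.2/10) = 5.556e+10.
L_eq = 10·log₁₀(5.556e+10/225) = 83.93 dB.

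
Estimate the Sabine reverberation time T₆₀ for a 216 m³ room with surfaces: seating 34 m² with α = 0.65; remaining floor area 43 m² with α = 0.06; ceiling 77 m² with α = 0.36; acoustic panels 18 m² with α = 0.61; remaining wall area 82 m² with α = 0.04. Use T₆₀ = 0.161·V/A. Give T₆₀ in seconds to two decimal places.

0.52 s

Total absorption A = 34·0.65 + 43·0.06 + 77·0.36 + 18·0.61 + 82·0.04 = 66.66 m² sabins.
T₆₀ = 0.161·V/A = 0.161·216/66.66 = 0.522 s.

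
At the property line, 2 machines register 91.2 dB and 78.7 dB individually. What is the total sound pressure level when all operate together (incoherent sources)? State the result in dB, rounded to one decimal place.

For uncorrelated sources the intensities add, so convert each level to linear form, sum, and take 10·log₁₀ of the total.
Σ 10^(L/10) = 10^(91.2/10) + 10^(78.7/10) = 1.392e+09.
L_total = 10·log₁₀(1.392e+09) = 91.44 dB.

91.4 dB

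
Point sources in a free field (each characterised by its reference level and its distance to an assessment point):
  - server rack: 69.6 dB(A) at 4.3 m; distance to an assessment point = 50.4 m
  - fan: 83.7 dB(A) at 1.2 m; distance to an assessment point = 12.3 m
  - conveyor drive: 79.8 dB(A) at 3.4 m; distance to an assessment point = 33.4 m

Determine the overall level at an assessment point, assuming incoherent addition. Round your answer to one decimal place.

65.2 dB(A)

Apply inverse-square spreading to bring every level to the receiver, then sum 10^(L/10).
server rack: 69.6 − 20·log₁₀(50.4/4.3) = 69.6 − 21.38 = 48.22 dB(A).
fan: 83.7 − 20·log₁₀(12.3/1.2) = 83.7 − 20.21 = 63.49 dB(A).
conveyor drive: 79.8 − 20·log₁₀(33.4/3.4) = 79.8 − 19.85 = 59.95 dB(A).
Σ 10^(L/10) = 3.287e+06 → L_total = 10·log₁₀(3.287e+06) = 65.17 dB(A).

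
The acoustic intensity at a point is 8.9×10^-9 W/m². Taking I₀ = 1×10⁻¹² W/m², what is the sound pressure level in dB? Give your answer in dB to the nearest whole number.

39 dB

Dividing by I₀ shifts the exponent by 12: I/I₀ = 8.9×10^3.
L = 10·(0.9494 + 3) = 39.49 dB.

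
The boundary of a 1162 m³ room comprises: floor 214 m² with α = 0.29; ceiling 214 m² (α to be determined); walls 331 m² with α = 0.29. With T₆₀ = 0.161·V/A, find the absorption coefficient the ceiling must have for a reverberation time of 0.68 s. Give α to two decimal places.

A = 0.161·V/T₆₀ = 0.161·1162/0.68 = 275.12 m² sabins.
Absorption from the other surfaces = 214·0.29 + 331·0.29 = 158.05 m², so the ceiling must supply 117.07 m² over 214 m².
α = 117.07/214 = 0.547.

0.55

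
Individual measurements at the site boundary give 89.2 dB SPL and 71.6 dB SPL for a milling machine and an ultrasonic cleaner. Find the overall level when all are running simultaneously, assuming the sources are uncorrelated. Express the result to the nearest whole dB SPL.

89 dB SPL

For uncorrelated sources the intensities add, so convert each level to linear form, sum, and take 10·log₁₀ of the total.
Σ 10^(L/10) = 10^(89.2/10) + 10^(71.6/10) = 8.462e+08.
L_total = 10·log₁₀(8.462e+08) = 89.27 dB SPL.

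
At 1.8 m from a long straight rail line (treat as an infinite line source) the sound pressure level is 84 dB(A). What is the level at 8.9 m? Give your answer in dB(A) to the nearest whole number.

Line-source attenuation: ΔL = 10·log₁₀(r₂/r₁) = 10·log₁₀(8.9/1.8) = 6.941 dB.
L₂ = 84 − 10·log₁₀(8.9/1.8) = 84 − 6.941 = 77.06 dB(A).

77 dB(A)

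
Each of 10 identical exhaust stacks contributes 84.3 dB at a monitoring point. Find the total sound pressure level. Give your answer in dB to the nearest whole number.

N identical incoherent sources raise the level by 10·log₁₀ N.
L_total = 84.3 + 10·log₁₀(10) = 84.3 + 10.000 = 94.30 dB.

94 dB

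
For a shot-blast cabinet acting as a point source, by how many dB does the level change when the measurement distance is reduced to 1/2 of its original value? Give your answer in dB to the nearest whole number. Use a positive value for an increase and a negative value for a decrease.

+6 dB

Point-source spreading: ΔL = −20·log₁₀(r₂/r₁).
ΔL = −20·log₁₀(0.5) = +6.02 dB.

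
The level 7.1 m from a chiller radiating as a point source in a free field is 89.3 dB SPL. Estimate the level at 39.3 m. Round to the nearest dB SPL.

For a point source, L₂ = L₁ − 20·log₁₀(r₂/r₁).
L₂ = 89.3 − 20·log₁₀(39.3/7.1) = 89.3 − 14.863 = 74.44 dB SPL.

74 dB SPL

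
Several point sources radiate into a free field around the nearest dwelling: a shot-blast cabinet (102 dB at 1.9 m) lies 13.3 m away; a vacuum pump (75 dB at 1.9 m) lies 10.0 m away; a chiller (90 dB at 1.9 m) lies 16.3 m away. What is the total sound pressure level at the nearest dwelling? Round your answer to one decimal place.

85.3 dB

Apply inverse-square spreading to bring every level to the receiver, then sum 10^(L/10).
shot-blast cabinet: 102 − 20·log₁₀(13.3/1.9) = 102 − 16.90 = 85.10 dB.
vacuum pump: 75 − 20·log₁₀(10.0/1.9) = 75 − 14.42 = 60.58 dB.
chiller: 90 − 20·log₁₀(16.3/1.9) = 90 − 18.67 = 71.33 dB.
Σ 10^(L/10) = 3.382e+08 → L_total = 10·log₁₀(3.382e+08) = 85.29 dB.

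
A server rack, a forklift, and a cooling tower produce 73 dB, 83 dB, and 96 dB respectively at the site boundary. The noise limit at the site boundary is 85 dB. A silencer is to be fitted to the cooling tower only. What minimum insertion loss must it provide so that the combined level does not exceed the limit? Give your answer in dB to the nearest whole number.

16 dB

Fixed contribution from the other sources: Σ 10^(L/10) = 10^(73/10) + 10^(83/10) = 2.195e+08 (83.41 dB).
The limit corresponds to 10^(85/10) = 3.162e+08; subtracting the fixed part leaves 9.675e+07 for the cooling tower, i.e. 79.86 dB.
Required insertion loss = 96 − 79.86 = 16.14 dB.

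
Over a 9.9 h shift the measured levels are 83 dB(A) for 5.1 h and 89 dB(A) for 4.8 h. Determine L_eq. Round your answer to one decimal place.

86.9 dB(A)

Weight each interval's intensity by its duration and average over T = 9.9 h:
Σ tᵢ·10^(Lᵢ/10) = 5.1·10^(83/10) + 4.8·10^(89/10) = 4.830e+09.
L_eq = 10·log₁₀(4.830e+09/9.9) = 86.88 dB(A).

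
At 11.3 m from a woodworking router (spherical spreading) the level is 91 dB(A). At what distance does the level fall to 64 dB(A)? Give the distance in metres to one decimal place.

The 27.0 dB drop corresponds to a distance ratio of 10^(27.0/20) for a point source.
r₂ = 11.3·10^((91−64)/20) = 11.3·10^(27.0/20) = 252.98 m.

253.0 m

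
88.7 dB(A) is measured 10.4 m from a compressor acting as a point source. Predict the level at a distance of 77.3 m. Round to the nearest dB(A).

For a point source, L₂ = L₁ − 20·log₁₀(r₂/r₁).
L₂ = 88.7 − 20·log₁₀(77.3/10.4) = 88.7 − 17.423 = 71.28 dB(A).

71 dB(A)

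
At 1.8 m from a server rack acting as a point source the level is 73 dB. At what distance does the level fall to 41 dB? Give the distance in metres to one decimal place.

71.7 m

The 32.0 dB drop corresponds to a distance ratio of 10^(32.0/20) for a point source.
r₂ = 1.8·10^((73−41)/20) = 1.8·10^(32.0/20) = 71.66 m.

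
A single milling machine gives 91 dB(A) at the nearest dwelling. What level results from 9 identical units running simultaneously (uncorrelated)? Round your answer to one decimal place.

100.5 dB(A)

With 9 equal, uncorrelated contributions the intensity is 9× that of one unit, giving a rise of 10·log₁₀ 9.
L_total = 91 + 10·log₁₀(9) = 91 + 9.542 = 100.54 dB(A).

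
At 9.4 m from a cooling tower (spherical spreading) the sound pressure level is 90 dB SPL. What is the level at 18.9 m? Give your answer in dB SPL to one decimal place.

Spherical spreading from a point source gives a 20·log₁₀(r₂/r₁) drop.
L₂ = 90 − 20·log₁₀(18.9/9.4) = 90 − 6.067 = 83.93 dB SPL.

83.9 dB SPL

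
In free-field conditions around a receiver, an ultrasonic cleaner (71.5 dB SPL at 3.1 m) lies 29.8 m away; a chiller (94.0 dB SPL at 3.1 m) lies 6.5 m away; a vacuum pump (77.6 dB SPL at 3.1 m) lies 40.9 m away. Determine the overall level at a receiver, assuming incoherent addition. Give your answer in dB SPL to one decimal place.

87.6 dB SPL

First find each source's level at the receiver (point-source: −20·log₁₀(r/r_ref)), then combine on an intensity basis.
ultrasonic cleaner: 71.5 − 20·log₁₀(29.8/3.1) = 71.5 − 19.66 = 51.84 dB SPL.
chiller: 94.0 − 20·log₁₀(6.5/3.1) = 94.0 − 6.43 = 87.57 dB SPL.
vacuum pump: 77.6 − 20·log₁₀(40.9/3.1) = 77.6 − 22.41 = 55.19 dB SPL.
Σ 10^(L/10) = 5.718e+08 → L_total = 10·log₁₀(5.718e+08) = 87.57 dB SPL.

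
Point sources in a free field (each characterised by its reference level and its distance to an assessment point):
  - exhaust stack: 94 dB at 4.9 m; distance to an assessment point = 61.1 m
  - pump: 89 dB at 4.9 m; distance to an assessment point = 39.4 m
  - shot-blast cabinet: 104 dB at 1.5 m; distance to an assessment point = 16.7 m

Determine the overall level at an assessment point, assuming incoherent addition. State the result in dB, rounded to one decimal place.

83.6 dB

First find each source's level at the receiver (point-source: −20·log₁₀(r/r_ref)), then combine on an intensity basis.
exhaust stack: 94 − 20·log₁₀(61.1/4.9) = 94 − 21.92 = 72.08 dB.
pump: 89 − 20·log₁₀(39.4/4.9) = 89 − 18.11 = 70.89 dB.
shot-blast cabinet: 104 − 20·log₁₀(16.7/1.5) = 104 − 20.93 = 83.07 dB.
Σ 10^(L/10) = 2.311e+08 → L_total = 10·log₁₀(2.311e+08) = 83.64 dB.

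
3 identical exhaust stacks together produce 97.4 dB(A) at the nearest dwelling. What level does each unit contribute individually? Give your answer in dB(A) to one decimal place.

Dividing the total intensity by 3 lowers the level by 10·log₁₀ 3 = 4.771 dB: L₁ = 97.4 − 4.771.

92.6 dB(A)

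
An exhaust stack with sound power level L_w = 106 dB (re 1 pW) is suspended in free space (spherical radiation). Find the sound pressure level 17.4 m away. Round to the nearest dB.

70 dB

Free-field spherical radiation: L_p = L_w − 10·log₁₀(4π·r²), r = 17.4 m.
4π·r² = 3805 m², 10·log₁₀ of that is 35.803 dB.
L_p = 106 − 35.803 = 70.20 dB.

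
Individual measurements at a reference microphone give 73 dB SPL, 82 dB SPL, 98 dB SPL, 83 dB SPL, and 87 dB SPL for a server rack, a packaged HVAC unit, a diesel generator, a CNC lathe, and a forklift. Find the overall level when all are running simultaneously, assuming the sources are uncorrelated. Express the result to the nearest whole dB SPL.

99 dB SPL

Incoherent sources combine by intensity addition: L_total = 10·log₁₀(Σ 10^(L_i/10)).
Σ 10^(L/10) = 10^(73/10) + 10^(82/10) + 10^(98/10) + 10^(83/10) + 10^(87/10) = 7.189e+09.
L_total = 10·log₁₀(7.189e+09) = 98.57 dB SPL.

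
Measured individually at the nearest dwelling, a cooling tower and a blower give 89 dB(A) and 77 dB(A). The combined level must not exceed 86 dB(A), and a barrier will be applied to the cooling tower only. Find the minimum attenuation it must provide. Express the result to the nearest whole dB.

4 dB

Everything except the cooling tower sums to 10^(77/10) = 5.012e+07 in linear terms, 77.00 dB(A).
To meet 86 dB(A) overall, the treated cooling tower may contribute at most 10^(86/10) − 5.012e+07 = 3.480e+08, i.e. 85.42 dB(A).
So the cooling tower must be reduced from 89 to 85.42 dB(A): IL = 3.58 dB.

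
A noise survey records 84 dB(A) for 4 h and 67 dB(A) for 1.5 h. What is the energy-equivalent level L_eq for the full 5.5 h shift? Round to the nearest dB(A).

83 dB(A)

The energy average is taken in the linear domain: L_eq = 10·log₁₀[(Σ tᵢ·10^(Lᵢ/10))/T], T = 5.5 h.
Σ tᵢ·10^(Lᵢ/10) = 4·10^(84/10) + 1.5·10^(67/10) = 1.012e+09.
L_eq = 10·log₁₀(1.012e+09/5.5) = 82.65 dB(A).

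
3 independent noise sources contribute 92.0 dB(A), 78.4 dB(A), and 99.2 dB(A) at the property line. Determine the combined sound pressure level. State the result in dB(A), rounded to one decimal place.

100.0 dB(A)

Incoherent sources combine by intensity addition: L_total = 10·log₁₀(Σ 10^(L_i/10)).
Σ 10^(L/10) = 10^(92.0/10) + 10^(78.4/10) + 10^(99.2/10) = 9.972e+09.
L_total = 10·log₁₀(9.972e+09) = 99.99 dB(A).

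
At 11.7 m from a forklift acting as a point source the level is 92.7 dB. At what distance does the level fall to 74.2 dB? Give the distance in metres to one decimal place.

98.4 m

The 18.5 dB drop corresponds to a distance ratio of 10^(18.5/20) for a point source.
r₂ = 11.7·10^((92.7−74.2)/20) = 11.7·10^(18.5/20) = 98.44 m.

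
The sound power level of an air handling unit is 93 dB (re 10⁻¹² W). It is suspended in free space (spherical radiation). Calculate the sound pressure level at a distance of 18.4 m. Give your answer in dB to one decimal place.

L_p = L_w − 10·log₁₀(4π·r²) with r = 18.4 m.
4π·r² = 4254 m², 10·log₁₀ of that is 36.288 dB.
L_p = 93 − 36.288 = 56.71 dB.

56.7 dB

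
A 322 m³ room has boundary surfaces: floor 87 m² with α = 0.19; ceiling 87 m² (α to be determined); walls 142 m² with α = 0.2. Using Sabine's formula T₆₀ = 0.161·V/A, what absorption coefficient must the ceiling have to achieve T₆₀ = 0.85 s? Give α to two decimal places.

A = 0.161·V/T₆₀ = 0.161·322/0.85 = 60.99 m² sabins.
Absorption from the other surfaces = 87·0.19 + 142·0.2 = 44.93 m², so the ceiling must supply 16.06 m² over 87 m².
α = 16.06/87 = 0.185.

0.18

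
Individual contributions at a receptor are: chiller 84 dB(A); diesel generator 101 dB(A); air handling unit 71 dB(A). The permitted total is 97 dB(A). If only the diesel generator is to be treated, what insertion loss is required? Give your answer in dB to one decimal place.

Everything except the diesel generator sums to 10^(84/10) + 10^(71/10) = 2.638e+08 in linear terms, 84.21 dB(A).
The limit corresponds to 10^(97/10) = 5.012e+09; subtracting the fixed part leaves 4.748e+09 for the diesel generator, i.e. 96.77 dB(A).
Required insertion loss = 101 − 96.77 = 4.23 dB.

4.2 dB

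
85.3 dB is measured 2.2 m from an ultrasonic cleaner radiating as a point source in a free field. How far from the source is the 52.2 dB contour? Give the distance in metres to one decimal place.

Point-source spreading drops the level by 20·log₁₀(r₂/r₁); inverting, r₂/r₁ = 10^(ΔL/20).
r₂ = 2.2·10^((85.3−52.2)/20) = 2.2·10^(33.1/20) = 99.41 m.

99.4 m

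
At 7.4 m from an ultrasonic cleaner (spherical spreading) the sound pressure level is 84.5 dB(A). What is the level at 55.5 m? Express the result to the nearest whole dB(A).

For a point source, L₂ = L₁ − 20·log₁₀(r₂/r₁).
L₂ = 84.5 − 20·log₁₀(55.5/7.4) = 84.5 − 17.501 = 67.00 dB(A).

67 dB(A)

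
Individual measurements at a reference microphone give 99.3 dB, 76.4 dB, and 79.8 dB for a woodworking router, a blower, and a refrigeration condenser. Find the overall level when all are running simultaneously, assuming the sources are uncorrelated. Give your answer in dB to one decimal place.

99.4 dB

For uncorrelated sources the intensities add, so convert each level to linear form, sum, and take 10·log₁₀ of the total.
Σ 10^(L/10) = 10^(99.3/10) + 10^(76.4/10) + 10^(79.8/10) = 8.651e+09.
L_total = 10·log₁₀(8.651e+09) = 99.37 dB.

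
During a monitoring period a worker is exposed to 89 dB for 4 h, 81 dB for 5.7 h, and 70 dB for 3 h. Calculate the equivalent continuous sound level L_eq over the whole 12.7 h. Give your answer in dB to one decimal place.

84.9 dB

Weight each interval's intensity by its duration and average over T = 12.7 h:
Σ tᵢ·10^(Lᵢ/10) = 4·10^(89/10) + 5.7·10^(81/10) + 3·10^(70/10) = 3.925e+09.
L_eq = 10·log₁₀(3.925e+09/12.7) = 84.90 dB.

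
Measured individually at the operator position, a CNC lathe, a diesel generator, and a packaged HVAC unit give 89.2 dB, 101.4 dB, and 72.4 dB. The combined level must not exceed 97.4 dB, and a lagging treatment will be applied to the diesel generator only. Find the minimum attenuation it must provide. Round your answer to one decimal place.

4.7 dB

Fixed contribution from the other sources: Σ 10^(L/10) = 10^(89.2/10) + 10^(72.4/10) = 8.491e+08 (89.29 dB).
The limit corresponds to 10^(97.4/10) = 5.495e+09; subtracting the fixed part leaves 4.646e+09 for the diesel generator, i.e. 96.67 dB.
So the diesel generator must be reduced from 101.4 to 96.67 dB: IL = 4.73 dB.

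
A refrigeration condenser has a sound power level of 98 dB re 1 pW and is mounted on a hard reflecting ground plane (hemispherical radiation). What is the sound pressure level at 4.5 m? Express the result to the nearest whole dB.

77 dB

The power spreads over a hemisphere of area 2π·r², so L_p = L_w − 10·log₁₀(2π·r²).
2π·r² = 127.2 m², 10·log₁₀ of that is 21.046 dB.
L_p = 98 − 21.046 = 76.95 dB.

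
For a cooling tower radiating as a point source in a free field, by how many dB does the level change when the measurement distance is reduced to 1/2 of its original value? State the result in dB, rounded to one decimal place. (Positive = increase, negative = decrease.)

A point source loses 6 dB per doubling of distance; generally ΔL = −20·log₁₀(r₂/r₁).
ΔL = −20·log₁₀(0.5) = +6.02 dB.

+6.0 dB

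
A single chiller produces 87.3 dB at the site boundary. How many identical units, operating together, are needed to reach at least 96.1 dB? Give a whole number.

8

Need L₁ + 10·log₁₀ N ≥ 96.1, i.e. log₁₀ N ≥ 0.88.
N ≥ 10^(8.8/10) = 7.586, so N = 8.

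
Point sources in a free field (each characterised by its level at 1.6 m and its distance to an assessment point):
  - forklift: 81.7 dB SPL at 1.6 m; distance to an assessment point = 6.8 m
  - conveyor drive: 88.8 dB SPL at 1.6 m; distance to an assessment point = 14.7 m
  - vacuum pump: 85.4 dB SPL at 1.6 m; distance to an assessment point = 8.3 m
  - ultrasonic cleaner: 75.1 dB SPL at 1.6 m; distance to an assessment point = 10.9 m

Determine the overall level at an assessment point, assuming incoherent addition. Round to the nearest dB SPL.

75 dB SPL

Apply inverse-square spreading to bring every level to the receiver, then sum 10^(L/10).
forklift: 81.7 − 20·log₁₀(6.8/1.6) = 81.7 − 12.57 = 69.13 dB SPL.
conveyor drive: 88.8 − 20·log₁₀(14.7/1.6) = 88.8 − 19.26 = 69.54 dB SPL.
vacuum pump: 85.4 − 20·log₁₀(8.3/1.6) = 85.4 − 14.30 = 71.10 dB SPL.
ultrasonic cleaner: 75.1 − 20·log₁₀(10.9/1.6) = 75.1 − 16.67 = 58.43 dB SPL.
Σ 10^(L/10) = 3.076e+07 → L_total = 10·log₁₀(3.076e+07) = 74.88 dB SPL.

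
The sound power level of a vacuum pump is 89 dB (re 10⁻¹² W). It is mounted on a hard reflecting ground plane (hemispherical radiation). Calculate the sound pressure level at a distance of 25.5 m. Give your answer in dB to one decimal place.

52.9 dB

L_p = L_w − 10·log₁₀(2π·r²) with r = 25.5 m.
2π·r² = 4086 m², 10·log₁₀ of that is 36.113 dB.
L_p = 89 − 36.113 = 52.89 dB.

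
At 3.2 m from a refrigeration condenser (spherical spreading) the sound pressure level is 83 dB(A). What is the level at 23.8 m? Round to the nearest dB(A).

66 dB(A)

For a point source, L₂ = L₁ − 20·log₁₀(r₂/r₁).
L₂ = 83 − 20·log₁₀(23.8/3.2) = 83 − 17.429 = 65.57 dB(A).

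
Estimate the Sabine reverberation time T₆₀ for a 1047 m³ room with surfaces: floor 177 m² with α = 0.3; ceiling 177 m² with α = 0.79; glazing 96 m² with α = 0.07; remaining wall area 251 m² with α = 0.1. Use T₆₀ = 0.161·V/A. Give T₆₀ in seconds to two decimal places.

Summing Sᵢαᵢ: 177·0.3 + 177·0.79 + 96·0.07 + 251·0.1 = 224.75 m².
T₆₀ = 0.161 × 1047 / 224.75 = 0.750 s.

0.75 s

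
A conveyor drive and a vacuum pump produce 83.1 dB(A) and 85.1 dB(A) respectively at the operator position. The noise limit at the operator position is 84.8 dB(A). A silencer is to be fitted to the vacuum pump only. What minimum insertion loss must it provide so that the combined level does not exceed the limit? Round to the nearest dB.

Fixed contribution from the other source: Σ 10^(L/10) = 10^(83.1/10) = 2.042e+08 (83.10 dB(A)).
To meet 84.8 dB(A) overall, the treated vacuum pump may contribute at most 10^(84.8/10) − 2.042e+08 = 9.782e+07, i.e. 79.90 dB(A).
So the vacuum pump must be reduced from 85.1 to 79.90 dB(A): IL = 5.20 dB.

5 dB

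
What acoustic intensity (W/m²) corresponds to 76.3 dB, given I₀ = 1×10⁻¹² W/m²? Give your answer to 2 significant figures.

I = I₀·10^(L/10) = 10⁻¹² × 10^(76.3/10) = 10^(-4.370).

4.3e-05 W/m²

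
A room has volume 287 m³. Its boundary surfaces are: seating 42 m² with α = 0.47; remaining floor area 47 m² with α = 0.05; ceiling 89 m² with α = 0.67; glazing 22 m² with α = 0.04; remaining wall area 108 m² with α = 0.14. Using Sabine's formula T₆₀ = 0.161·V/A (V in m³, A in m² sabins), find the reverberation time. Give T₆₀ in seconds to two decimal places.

0.47 s

A = Σ Sᵢαᵢ = 42·0.47 + 47·0.05 + 89·0.67 + 22·0.04 + 108·0.14 = 97.72 m².
T₆₀ = 0.161 × 287 / 97.72 = 0.473 s.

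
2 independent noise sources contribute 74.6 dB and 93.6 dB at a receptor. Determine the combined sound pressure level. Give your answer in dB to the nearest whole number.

94 dB

Incoherent sources combine by intensity addition: L_total = 10·log₁₀(Σ 10^(L_i/10)).
Σ 10^(L/10) = 10^(74.6/10) + 10^(93.6/10) = 2.320e+09.
L_total = 10·log₁₀(2.320e+09) = 93.65 dB.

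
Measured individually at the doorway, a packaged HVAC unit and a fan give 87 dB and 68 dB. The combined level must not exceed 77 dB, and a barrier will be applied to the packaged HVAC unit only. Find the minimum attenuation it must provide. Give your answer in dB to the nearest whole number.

11 dB

Everything except the packaged HVAC unit sums to 10^(68/10) = 6.310e+06 in linear terms, 68.00 dB.
To meet 77 dB overall, the treated packaged HVAC unit may contribute at most 10^(77/10) − 6.310e+06 = 4.381e+07, i.e. 76.42 dB.
So the packaged HVAC unit must be reduced from 87 to 76.42 dB: IL = 10.58 dB.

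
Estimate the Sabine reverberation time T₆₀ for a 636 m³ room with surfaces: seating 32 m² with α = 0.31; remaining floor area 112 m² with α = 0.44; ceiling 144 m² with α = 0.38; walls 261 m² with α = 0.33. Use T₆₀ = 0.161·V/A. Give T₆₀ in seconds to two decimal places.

0.51 s

Total absorption A = 32·0.31 + 112·0.44 + 144·0.38 + 261·0.33 = 200.05 m² sabins.
T₆₀ = 0.161·V/A = 0.161·636/200.05 = 0.512 s.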